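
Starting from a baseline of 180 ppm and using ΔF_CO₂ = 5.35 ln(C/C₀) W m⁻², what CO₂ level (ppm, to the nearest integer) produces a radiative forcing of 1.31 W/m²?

Set 5.35 ln(C/180) = 1.31, so ln(C/180) = 1.31/5.35 = 0.24486.
Then C/180 = e^0.24486 = 1.27744, giving C = 180 × 1.27744 = 229.94 ppm.

C ≈ 230 ppm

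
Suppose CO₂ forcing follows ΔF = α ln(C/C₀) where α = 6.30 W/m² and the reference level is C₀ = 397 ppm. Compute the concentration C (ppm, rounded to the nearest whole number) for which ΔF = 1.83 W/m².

C ≈ 531 ppm

Set 6.30 ln(C/397) = 1.83, so ln(C/397) = 1.83/6.30 = 0.29048.
Then C/397 = e^0.29048 = 1.33707, giving C = 397 × 1.33707 = 530.82 ppm.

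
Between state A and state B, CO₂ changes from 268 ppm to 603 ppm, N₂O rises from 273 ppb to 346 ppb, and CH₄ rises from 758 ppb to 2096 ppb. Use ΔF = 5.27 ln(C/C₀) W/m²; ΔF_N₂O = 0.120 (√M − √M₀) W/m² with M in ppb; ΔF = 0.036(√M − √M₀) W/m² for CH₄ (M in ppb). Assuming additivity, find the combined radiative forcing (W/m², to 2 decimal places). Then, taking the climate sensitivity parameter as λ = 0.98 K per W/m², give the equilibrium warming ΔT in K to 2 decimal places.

CO₂: 5.27 × ln(603/268) = 5.27 × ln(2.25000) = 5.27 × 0.81093 = 4.2736 W/m².
N₂O: 0.120 × (√346 − √273) = 0.120 × (18.6011 − 16.5227) = 0.120 × 2.0784 = 0.2494 W/m².
CH₄: 0.036 × (√2096 − √758) = 0.036 × (45.7821 − 27.5318) = 0.036 × 18.2503 = 0.6570 W/m².
Total ΔF = 4.2736 + 0.2494 + 0.6570 = 5.1800 W/m².
ΔT = λ ΔF = 0.98 × 5.18 = 5.0764 K.

ΔF = 5.18 W/m²; ΔT = 5.08 K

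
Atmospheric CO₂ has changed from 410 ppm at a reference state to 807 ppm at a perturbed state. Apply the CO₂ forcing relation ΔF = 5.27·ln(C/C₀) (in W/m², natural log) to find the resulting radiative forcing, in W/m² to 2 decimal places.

CO₂ absorption bands are partially saturated, so forcing scales with the logarithm of the concentration ratio.
CO₂: 5.27 × ln(807/410) = 5.27 × ln(1.96829) = 5.27 × 0.67717 = 3.5687 W/m².

ΔF = 3.57 W/m²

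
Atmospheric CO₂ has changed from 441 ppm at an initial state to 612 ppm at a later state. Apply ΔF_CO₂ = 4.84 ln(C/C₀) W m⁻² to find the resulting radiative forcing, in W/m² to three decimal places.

CO₂ absorption bands are partially saturated, so forcing scales with the logarithm of the concentration ratio.
CO₂: 4.84 × ln(612/441) = 4.84 × ln(1.38776) = 4.84 × 0.32769 = 1.5860 W/m².

ΔF = 1.586 W/m²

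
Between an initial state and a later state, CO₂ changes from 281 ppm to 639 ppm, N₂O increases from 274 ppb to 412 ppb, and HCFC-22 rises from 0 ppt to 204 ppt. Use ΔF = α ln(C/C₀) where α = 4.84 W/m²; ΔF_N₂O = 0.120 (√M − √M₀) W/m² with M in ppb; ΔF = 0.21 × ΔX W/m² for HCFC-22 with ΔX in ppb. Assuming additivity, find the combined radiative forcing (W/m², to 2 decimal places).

CO₂: 4.84 × ln(639/281) = 4.84 × ln(2.27402) = 4.84 × 0.82155 = 3.9763 W/m².
N₂O: 0.120 × (√412 − √274) = 0.120 × (20.2978 − 16.5529) = 0.120 × 3.7449 = 0.4494 W/m².
HCFC-22: Δ = 204 − 0 = 204 ppt = 0.204 ppb; ΔF = 0.21 × 0.204 = 0.0428 W/m².
Total ΔF = 3.9763 + 0.4494 + 0.0428 = 4.4685 W/m².

ΔF = 4.47 W/m²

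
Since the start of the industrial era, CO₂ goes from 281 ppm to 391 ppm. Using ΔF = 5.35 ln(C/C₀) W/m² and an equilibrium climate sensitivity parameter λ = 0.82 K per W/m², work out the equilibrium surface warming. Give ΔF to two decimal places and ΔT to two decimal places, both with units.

ΔF = 1.77 W/m²; ΔT = 1.45 K

CO₂: 5.35 × ln(391/281) = 5.35 × ln(1.39146) = 5.35 × 0.33035 = 1.7674 W/m².
ΔT = λ ΔF = 0.82 × 1.77 = 1.4514 K.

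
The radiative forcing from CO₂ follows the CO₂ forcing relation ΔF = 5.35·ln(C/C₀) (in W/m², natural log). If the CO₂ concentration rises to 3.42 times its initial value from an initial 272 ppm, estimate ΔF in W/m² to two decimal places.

ΔF = 6.58 W/m²

ΔF = 5.35 × ln(3.42) = 5.35 × 1.22964 = 6.5786 W/m².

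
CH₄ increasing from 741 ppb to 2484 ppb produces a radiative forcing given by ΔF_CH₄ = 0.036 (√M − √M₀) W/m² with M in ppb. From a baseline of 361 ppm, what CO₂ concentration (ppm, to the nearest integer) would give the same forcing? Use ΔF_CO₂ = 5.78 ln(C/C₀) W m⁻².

C ≈ 416 ppm

CH₄ forcing: 0.036 × (√2484 − √741) = 0.036 × (49.8397 − 27.2213) = 0.036 × 22.6184 = 0.81426 W/m².
Set 5.78 ln(C/361) = 0.81426: ln(C/361) = 0.81426/5.78 = 0.14088, so C = 361 × e^0.14088 = 361 × 1.15129 = 415.62 ppm.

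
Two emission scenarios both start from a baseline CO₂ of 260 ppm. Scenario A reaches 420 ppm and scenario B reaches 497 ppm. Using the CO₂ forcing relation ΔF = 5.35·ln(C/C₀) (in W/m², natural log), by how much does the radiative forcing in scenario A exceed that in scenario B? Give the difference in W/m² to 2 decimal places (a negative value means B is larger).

ΔF_A − ΔF_B = -0.90 W/m²

ΔF_A = 5.35 ln(420/260) = 5.35 × 0.47957 = 2.5657 W/m².
ΔF_B = 5.35 ln(497/260) = 5.35 × 0.64791 = 3.4663 W/m².
Difference: 2.5657 − 3.4663 = -0.9006 W/m².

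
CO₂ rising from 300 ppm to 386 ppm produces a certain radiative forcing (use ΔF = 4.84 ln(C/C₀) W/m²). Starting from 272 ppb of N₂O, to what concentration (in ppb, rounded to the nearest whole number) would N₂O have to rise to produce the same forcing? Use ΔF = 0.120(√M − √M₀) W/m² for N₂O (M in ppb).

M ≈ 711 ppb

CO₂ forcing: 4.84 × ln(386/300) = 4.84 × 0.252055 = 1.21995 W/m².
Set 0.120(√M − √272) = 1.21995: √M = 1.21995/0.120 + √272 = 10.1663 + 16.4924 = 26.6587.
M = (26.6587)² = 710.69 ppb.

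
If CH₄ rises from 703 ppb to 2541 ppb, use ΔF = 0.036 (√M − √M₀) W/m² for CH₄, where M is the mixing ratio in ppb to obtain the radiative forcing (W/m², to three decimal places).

CH₄: 0.036 × (√2541 − √703) = 0.036 × (50.4083 − 26.5141) = 0.036 × 23.8942 = 0.8602 W/m².

ΔF = 0.860 W/m²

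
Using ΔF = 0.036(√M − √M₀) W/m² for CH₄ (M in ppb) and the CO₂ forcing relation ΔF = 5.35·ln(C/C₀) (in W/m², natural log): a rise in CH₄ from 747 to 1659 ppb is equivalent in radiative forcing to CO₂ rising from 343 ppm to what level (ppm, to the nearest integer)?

C ≈ 375 ppm

CH₄ forcing: 0.036 × (√1659 − √747) = 0.036 × (40.7308 − 27.3313) = 0.036 × 13.3995 = 0.48238 W/m².
Set 5.35 ln(C/343) = 0.48238: ln(C/343) = 0.48238/5.35 = 0.09016, so C = 343 × e^0.09016 = 343 × 1.09435 = 375.36 ppm.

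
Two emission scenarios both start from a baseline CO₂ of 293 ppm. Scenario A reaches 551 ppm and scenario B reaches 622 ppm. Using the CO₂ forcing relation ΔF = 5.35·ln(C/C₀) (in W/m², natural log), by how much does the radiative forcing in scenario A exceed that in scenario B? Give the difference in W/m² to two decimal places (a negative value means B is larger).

ΔF_A − ΔF_B = -0.65 W/m²

ΔF_A = 5.35 ln(551/293) = 5.35 × 0.63156 = 3.3788 W/m².
ΔF_B = 5.35 ln(622/293) = 5.35 × 0.75277 = 4.0273 W/m².
Difference: 3.3788 − 4.0273 = -0.6485 W/m².
(Equivalently, ΔF_A − ΔF_B = 5.35 ln(551/622) = 5.35 × -0.12121 = -0.6485 W/m².)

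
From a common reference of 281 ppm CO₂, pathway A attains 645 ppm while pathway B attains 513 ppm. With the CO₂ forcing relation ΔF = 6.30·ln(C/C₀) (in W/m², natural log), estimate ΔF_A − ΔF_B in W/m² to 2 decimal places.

ΔF_A − ΔF_B = 1.44 W/m²

ΔF_A = 6.30 ln(645/281) = 6.30 × 0.83090 = 5.2347 W/m².
ΔF_B = 6.30 ln(513/281) = 6.30 × 0.60192 = 3.7921 W/m².
Difference: 5.2347 − 3.7921 = 1.4426 W/m².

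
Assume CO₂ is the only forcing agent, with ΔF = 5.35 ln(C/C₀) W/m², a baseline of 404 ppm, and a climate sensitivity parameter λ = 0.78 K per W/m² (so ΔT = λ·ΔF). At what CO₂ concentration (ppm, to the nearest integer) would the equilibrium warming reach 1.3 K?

Required forcing: ΔF = ΔT/λ = 1.3/0.78 = 1.6667 W/m².
Then ln(C/404) = ΔF/5.35 = 1.6667/5.35 = 0.31153.
So C = 404 × e^0.31153 = 404 × 1.36551 = 551.67 ppm.

C ≈ 552 ppm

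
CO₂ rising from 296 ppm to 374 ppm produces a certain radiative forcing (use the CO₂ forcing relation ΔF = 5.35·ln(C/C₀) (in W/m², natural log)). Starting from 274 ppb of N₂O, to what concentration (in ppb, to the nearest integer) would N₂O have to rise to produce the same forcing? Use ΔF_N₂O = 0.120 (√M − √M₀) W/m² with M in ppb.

M ≈ 728 ppb

CO₂ forcing: 5.35 × ln(374/296) = 5.35 × 0.233896 = 1.25134 W/m².
Set 0.120(√M − √274) = 1.25134: √M = 1.25134/0.120 + √274 = 10.4278 + 16.5529 = 26.9807.
M = (26.9807)² = 727.96 ppb.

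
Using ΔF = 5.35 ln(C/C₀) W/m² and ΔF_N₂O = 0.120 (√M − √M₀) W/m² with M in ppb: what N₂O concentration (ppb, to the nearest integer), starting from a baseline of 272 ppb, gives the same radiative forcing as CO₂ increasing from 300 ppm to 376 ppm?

M ≈ 705 ppb

CO₂ forcing: 5.35 × ln(376/300) = 5.35 × 0.225807 = 1.20807 W/m².
Set 0.120(√M − √272) = 1.20807: √M = 1.20807/0.120 + √272 = 10.0673 + 16.4924 = 26.5597.
M = (26.5597)² = 705.42 ppb.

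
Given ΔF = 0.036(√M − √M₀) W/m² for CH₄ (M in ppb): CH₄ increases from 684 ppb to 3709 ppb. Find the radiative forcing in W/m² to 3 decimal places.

ΔF = 1.251 W/m²

CH₄: 0.036 × (√3709 − √684) = 0.036 × (60.9016 − 26.1534) = 0.036 × 34.7482 = 1.2509 W/m².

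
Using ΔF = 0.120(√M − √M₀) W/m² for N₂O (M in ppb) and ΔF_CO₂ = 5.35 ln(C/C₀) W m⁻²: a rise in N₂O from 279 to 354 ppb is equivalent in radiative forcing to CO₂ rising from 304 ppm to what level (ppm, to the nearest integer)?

N₂O forcing: 0.120 × (√354 − √279) = 0.120 × (18.8149 − 16.7033) = 0.120 × 2.1116 = 0.25339 W/m².
Set 5.35 ln(C/304) = 0.25339: ln(C/304) = 0.25339/5.35 = 0.04736, so C = 304 × e^0.04736 = 304 × 1.04850 = 318.74 ppm.

C ≈ 319 ppm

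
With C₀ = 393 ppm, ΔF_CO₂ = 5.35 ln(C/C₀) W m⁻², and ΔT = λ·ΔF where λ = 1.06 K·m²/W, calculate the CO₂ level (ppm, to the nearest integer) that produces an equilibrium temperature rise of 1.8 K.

Required forcing: ΔF = ΔT/λ = 1.8/1.06 = 1.6981 W/m².
Then ln(C/393) = ΔF/5.35 = 1.6981/5.35 = 0.31740.
So C = 393 × e^0.31740 = 393 × 1.37355 = 539.81 ppm.

C ≈ 540 ppm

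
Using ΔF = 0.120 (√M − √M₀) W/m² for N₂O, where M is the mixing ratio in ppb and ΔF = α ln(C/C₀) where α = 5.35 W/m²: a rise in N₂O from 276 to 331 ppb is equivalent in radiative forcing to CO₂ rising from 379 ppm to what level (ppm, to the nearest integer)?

C ≈ 393 ppm

N₂O forcing: 0.120 × (√331 − √276) = 0.120 × (18.1934 − 16.6132) = 0.120 × 1.5802 = 0.18962 W/m².
Set 5.35 ln(C/379) = 0.18962: ln(C/379) = 0.18962/5.35 = 0.03544, so C = 379 × e^0.03544 = 379 × 1.03608 = 392.67 ppm.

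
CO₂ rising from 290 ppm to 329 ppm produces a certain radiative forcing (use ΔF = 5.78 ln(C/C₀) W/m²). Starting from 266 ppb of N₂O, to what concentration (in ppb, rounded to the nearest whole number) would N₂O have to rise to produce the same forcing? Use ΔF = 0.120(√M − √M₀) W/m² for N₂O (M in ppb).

M ≈ 501 ppb

CO₂ forcing: 5.78 × ln(329/290) = 5.78 × 0.126177 = 0.72930 W/m².
Set 0.120(√M − √266) = 0.72930: √M = 0.72930/0.120 + √266 = 6.0775 + 16.3095 = 22.3870.
M = (22.3870)² = 501.18 ppb.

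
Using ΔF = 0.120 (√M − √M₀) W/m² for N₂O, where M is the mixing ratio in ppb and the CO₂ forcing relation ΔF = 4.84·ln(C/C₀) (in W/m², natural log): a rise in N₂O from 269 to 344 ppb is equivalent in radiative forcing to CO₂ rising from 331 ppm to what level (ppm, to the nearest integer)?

N₂O forcing: 0.120 × (√344 − √269) = 0.120 × (18.5472 − 16.4012) = 0.120 × 2.1460 = 0.25752 W/m².
Set 4.84 ln(C/331) = 0.25752: ln(C/331) = 0.25752/4.84 = 0.05321, so C = 331 × e^0.05321 = 331 × 1.05465 = 349.09 ppm.

C ≈ 349 ppm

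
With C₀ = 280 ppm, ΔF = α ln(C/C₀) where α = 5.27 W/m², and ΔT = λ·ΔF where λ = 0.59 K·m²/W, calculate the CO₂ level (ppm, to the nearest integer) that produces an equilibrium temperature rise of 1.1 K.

C ≈ 399 ppm

Required forcing: ΔF = ΔT/λ = 1.1/0.59 = 1.8644 W/m².
Then ln(C/280) = ΔF/5.27 = 1.8644/5.27 = 0.35378.
So C = 280 × e^0.35378 = 280 × 1.42444 = 398.84 ppm.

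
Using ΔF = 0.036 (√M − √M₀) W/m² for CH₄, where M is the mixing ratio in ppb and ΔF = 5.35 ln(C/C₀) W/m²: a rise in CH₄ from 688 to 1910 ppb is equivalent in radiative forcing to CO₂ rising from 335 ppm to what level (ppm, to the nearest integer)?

C ≈ 377 ppm

CH₄ forcing: 0.036 × (√1910 − √688) = 0.036 × (43.7035 − 26.2298) = 0.036 × 17.4737 = 0.62905 W/m².
Set 5.35 ln(C/335) = 0.62905: ln(C/335) = 0.62905/5.35 = 0.11758, so C = 335 × e^0.11758 = 335 × 1.12477 = 376.80 ppm.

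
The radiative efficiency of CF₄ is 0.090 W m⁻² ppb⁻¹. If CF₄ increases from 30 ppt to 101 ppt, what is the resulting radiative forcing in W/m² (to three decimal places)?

CF₄: Δ = 101 − 30 = 71 ppt = 0.071 ppb; ΔF = 0.090 × 0.071 = 0.0064 W/m².

ΔF = 0.006 W/m²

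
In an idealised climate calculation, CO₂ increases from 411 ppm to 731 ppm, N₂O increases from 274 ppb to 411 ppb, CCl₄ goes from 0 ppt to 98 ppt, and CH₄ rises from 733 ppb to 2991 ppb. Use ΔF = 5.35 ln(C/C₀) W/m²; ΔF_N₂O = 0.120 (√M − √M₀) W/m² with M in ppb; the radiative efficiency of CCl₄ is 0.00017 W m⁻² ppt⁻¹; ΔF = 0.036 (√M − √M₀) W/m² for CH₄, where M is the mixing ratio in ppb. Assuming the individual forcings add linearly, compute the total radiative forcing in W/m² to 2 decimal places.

CO₂: 5.35 × ln(731/411) = 5.35 × ln(1.77859) = 5.35 × 0.57582 = 3.0806 W/m².
N₂O: 0.120 × (√411 − √274) = 0.120 × (20.2731 − 16.5529) = 0.120 × 3.7202 = 0.4464 W/m².
CCl₄: ΔF = 0.00017 × (98 − 0) = 0.00017 × 98 = 0.0167 W/m².
CH₄: 0.036 × (√2991 − √733) = 0.036 × (54.6900 − 27.0740) = 0.036 × 27.6160 = 0.9942 W/m².
Total ΔF = 3.0806 + 0.4464 + 0.0167 + 0.9942 = 4.5379 W/m².

ΔF = 4.54 W/m²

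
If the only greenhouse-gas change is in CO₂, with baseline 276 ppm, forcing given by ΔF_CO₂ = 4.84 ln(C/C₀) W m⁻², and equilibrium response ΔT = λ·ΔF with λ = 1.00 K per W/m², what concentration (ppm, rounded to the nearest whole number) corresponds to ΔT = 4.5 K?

Required forcing: ΔF = ΔT/λ = 4.5/1.00 = 4.5000 W/m².
Then ln(C/276) = ΔF/4.84 = 4.5000/4.84 = 0.92975.
So C = 276 × e^0.92975 = 276 × 2.53388 = 699.35 ppm.

C ≈ 699 ppm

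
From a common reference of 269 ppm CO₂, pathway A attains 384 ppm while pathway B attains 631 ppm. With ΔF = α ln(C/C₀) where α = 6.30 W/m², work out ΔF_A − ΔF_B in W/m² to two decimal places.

ΔF_A = 6.30 ln(384/269) = 6.30 × 0.35593 = 2.2424 W/m².
ΔF_B = 6.30 ln(631/269) = 6.30 × 0.85259 = 5.3713 W/m².
Difference: 2.2424 − 5.3713 = -3.1289 W/m².

ΔF_A − ΔF_B = -3.13 W/m²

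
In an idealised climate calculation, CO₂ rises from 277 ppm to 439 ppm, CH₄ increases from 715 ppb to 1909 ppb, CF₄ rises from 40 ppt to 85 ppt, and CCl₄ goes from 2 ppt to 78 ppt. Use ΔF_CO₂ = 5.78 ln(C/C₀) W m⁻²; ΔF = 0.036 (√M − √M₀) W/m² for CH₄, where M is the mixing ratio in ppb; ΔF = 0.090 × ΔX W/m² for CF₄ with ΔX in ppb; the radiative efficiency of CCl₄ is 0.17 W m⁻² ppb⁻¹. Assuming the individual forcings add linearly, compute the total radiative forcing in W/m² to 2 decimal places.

ΔF = 3.29 W/m²

CO₂: 5.78 × ln(439/277) = 5.78 × ln(1.58484) = 5.78 × 0.46048 = 2.6616 W/m².
CH₄: 0.036 × (√1909 − √715) = 0.036 × (43.6921 − 26.7395) = 0.036 × 16.9526 = 0.6103 W/m².
CF₄: Δ = 85 − 40 = 45 ppt = 0.045 ppb; ΔF = 0.090 × 0.045 = 0.0041 W/m².
CCl₄: Δ = 78 − 2 = 76 ppt = 0.076 ppb; ΔF = 0.17 × 0.076 = 0.0129 W/m².
Total ΔF = 2.6616 + 0.6103 + 0.0041 + 0.0129 = 3.2889 W/m².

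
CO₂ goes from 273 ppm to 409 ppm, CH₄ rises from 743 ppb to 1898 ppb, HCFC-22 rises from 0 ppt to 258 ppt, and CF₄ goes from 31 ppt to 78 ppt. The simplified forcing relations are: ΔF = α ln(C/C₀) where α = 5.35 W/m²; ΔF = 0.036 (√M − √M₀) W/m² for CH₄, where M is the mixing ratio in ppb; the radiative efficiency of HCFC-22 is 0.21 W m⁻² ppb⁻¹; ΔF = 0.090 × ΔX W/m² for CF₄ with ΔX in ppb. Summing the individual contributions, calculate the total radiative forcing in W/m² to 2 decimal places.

ΔF = 2.81 W/m²

CO₂: 5.35 × ln(409/273) = 5.35 × ln(1.49817) = 5.35 × 0.40424 = 2.1627 W/m².
CH₄: 0.036 × (√1898 − √743) = 0.036 × (43.5660 − 27.2580) = 0.036 × 16.3080 = 0.5871 W/m².
HCFC-22: Δ = 258 − 0 = 258 ppt = 0.258 ppb; ΔF = 0.21 × 0.258 = 0.0542 W/m².
CF₄: Δ = 78 − 31 = 47 ppt = 0.047 ppb; ΔF = 0.090 × 0.047 = 0.0042 W/m².
Total ΔF = 2.1627 + 0.5871 + 0.0542 + 0.0042 = 2.8082 W/m².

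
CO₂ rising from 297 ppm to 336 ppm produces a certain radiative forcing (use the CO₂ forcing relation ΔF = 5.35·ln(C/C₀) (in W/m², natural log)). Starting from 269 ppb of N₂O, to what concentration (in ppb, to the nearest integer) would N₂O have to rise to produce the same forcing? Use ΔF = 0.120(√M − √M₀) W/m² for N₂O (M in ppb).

M ≈ 480 ppb

CO₂ forcing: 5.35 × ln(336/297) = 5.35 × 0.123379 = 0.66008 W/m².
Set 0.120(√M − √269) = 0.66008: √M = 0.66008/0.120 + √269 = 5.5007 + 16.4012 = 21.9019.
M = (21.9019)² = 479.69 ppb.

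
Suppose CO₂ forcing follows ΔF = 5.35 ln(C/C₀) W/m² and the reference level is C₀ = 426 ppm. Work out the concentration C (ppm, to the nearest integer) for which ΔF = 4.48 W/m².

C ≈ 984 ppm

Set 5.35 ln(C/426) = 4.48, so ln(C/426) = 4.48/5.35 = 0.83738.
Then C/426 = e^0.83738 = 2.31031, giving C = 426 × 2.31031 = 984.19 ppm.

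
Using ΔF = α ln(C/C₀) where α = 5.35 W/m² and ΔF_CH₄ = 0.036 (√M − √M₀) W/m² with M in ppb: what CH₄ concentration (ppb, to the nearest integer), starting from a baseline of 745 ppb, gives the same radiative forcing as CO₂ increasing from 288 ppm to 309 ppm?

M ≈ 1425 ppb

CO₂ forcing: 5.35 × ln(309/288) = 5.35 × 0.070381 = 0.37654 W/m².
Set 0.036(√M − √745) = 0.37654: √M = 0.37654/0.036 + √745 = 10.4594 + 27.2947 = 37.7541.
M = (37.7541)² = 1425.37 ppb.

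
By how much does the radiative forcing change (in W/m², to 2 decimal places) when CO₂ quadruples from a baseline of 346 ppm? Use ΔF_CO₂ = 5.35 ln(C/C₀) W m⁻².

Because the forcing depends only on the ratio C/C₀, the initial concentration does not enter.
ΔF = 5.35 × ln(4) = 5.35 × 1.38629 = 7.4167 W/m².

ΔF = 7.42 W/m²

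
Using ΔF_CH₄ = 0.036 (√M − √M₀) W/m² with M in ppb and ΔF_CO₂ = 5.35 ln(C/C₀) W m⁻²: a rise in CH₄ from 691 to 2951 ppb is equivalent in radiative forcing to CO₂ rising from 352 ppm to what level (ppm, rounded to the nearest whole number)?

CH₄ forcing: 0.036 × (√2951 − √691) = 0.036 × (54.3231 − 26.2869) = 0.036 × 28.0362 = 1.00930 W/m².
Set 5.35 ln(C/352) = 1.00930: ln(C/352) = 1.00930/5.35 = 0.18865, so C = 352 × e^0.18865 = 352 × 1.20762 = 425.08 ppm.

C ≈ 425 ppm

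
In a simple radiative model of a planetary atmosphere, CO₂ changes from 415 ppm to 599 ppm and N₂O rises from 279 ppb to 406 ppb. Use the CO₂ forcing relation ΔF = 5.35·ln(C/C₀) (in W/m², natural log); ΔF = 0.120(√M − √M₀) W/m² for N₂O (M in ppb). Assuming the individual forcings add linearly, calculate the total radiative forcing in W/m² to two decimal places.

CO₂: 5.35 × ln(599/415) = 5.35 × ln(1.44337) = 5.35 × 0.36698 = 1.9633 W/m².
N₂O: 0.120 × (√406 − √279) = 0.120 × (20.1494 − 16.7033) = 0.120 × 3.4461 = 0.4135 W/m².
Total ΔF = 1.9633 + 0.4135 = 2.3768 W/m².

ΔF = 2.38 W/m²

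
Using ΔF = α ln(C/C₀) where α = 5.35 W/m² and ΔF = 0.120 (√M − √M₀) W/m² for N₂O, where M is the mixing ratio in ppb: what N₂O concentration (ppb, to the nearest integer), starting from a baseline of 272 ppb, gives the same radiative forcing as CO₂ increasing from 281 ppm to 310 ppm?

CO₂ forcing: 5.35 × ln(310/281) = 5.35 × 0.098218 = 0.52547 W/m².
Set 0.120(√M − √272) = 0.52547: √M = 0.52547/0.120 + √272 = 4.3789 + 16.4924 = 20.8713.
M = (20.8713)² = 435.61 ppb.

M ≈ 436 ppb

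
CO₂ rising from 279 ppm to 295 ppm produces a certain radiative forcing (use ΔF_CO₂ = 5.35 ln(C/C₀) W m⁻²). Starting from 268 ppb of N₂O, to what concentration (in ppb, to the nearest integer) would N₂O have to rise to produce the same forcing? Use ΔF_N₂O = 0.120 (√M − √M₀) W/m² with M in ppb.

M ≈ 356 ppb

CO₂ forcing: 5.35 × ln(295/279) = 5.35 × 0.055764 = 0.29834 W/m².
Set 0.120(√M − √268) = 0.29834: √M = 0.29834/0.120 + √268 = 2.4862 + 16.3707 = 18.8569.
M = (18.8569)² = 355.58 ppb.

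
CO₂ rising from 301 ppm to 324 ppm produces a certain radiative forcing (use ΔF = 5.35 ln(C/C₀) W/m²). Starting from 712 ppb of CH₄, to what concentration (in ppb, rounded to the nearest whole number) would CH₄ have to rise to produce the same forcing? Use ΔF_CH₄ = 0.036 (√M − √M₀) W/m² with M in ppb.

M ≈ 1416 ppb

CO₂ forcing: 5.35 × ln(324/301) = 5.35 × 0.073633 = 0.39394 W/m².
Set 0.036(√M − √712) = 0.39394: √M = 0.39394/0.036 + √712 = 10.9428 + 26.6833 = 37.6261.
M = (37.6261)² = 1415.72 ppb.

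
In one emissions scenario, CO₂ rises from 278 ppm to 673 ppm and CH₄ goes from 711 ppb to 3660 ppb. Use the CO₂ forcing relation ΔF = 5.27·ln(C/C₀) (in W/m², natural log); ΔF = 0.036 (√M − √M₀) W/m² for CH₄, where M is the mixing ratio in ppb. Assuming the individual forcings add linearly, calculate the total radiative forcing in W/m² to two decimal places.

CO₂: 5.27 × ln(673/278) = 5.27 × ln(2.42086) = 5.27 × 0.88412 = 4.6593 W/m².
CH₄: 0.036 × (√3660 − √711) = 0.036 × (60.4979 − 26.6646) = 0.036 × 33.8333 = 1.2180 W/m².
Total ΔF = 4.6593 + 1.2180 = 5.8773 W/m².

ΔF = 5.88 W/m²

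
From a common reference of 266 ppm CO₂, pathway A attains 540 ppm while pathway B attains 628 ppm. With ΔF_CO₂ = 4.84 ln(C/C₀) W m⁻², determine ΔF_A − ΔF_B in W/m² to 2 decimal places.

ΔF_A − ΔF_B = -0.73 W/m²

ΔF_A = 4.84 ln(540/266) = 4.84 × 0.70807 = 3.4271 W/m².
ΔF_B = 4.84 ln(628/266) = 4.84 × 0.85904 = 4.1578 W/m².
Difference: 3.4271 − 4.1578 = -0.7307 W/m².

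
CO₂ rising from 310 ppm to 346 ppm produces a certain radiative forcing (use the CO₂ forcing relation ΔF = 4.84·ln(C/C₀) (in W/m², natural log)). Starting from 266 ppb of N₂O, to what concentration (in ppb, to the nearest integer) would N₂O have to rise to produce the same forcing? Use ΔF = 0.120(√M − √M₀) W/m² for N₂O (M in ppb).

M ≈ 430 ppb

CO₂ forcing: 4.84 × ln(346/310) = 4.84 × 0.109866 = 0.53175 W/m².
Set 0.120(√M − √266) = 0.53175: √M = 0.53175/0.120 + √266 = 4.4313 + 16.3095 = 20.7408.
M = (20.7408)² = 430.18 ppb.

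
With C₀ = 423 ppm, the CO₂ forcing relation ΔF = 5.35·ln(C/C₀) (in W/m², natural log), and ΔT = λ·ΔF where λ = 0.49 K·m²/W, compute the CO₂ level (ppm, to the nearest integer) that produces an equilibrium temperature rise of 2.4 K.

Required forcing: ΔF = ΔT/λ = 2.4/0.49 = 4.8980 W/m².
Then ln(C/423) = ΔF/5.35 = 4.8980/5.35 = 0.91551.
So C = 423 × e^0.91551 = 423 × 2.49805 = 1056.68 ppm.

C ≈ 1057 ppm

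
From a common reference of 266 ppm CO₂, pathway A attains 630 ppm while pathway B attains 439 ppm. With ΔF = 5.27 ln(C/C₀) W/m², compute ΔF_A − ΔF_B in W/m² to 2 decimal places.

ΔF_A − ΔF_B = 1.90 W/m²

ΔF_A = 5.27 ln(630/266) = 5.27 × 0.86222 = 4.5439 W/m².
ΔF_B = 5.27 ln(439/266) = 5.27 × 0.50100 = 2.6403 W/m².
Difference: 4.5439 − 2.6403 = 1.9036 W/m².
(Equivalently, ΔF_A − ΔF_B = 5.27 ln(630/439) = 5.27 × 0.36122 = 1.9036 W/m².)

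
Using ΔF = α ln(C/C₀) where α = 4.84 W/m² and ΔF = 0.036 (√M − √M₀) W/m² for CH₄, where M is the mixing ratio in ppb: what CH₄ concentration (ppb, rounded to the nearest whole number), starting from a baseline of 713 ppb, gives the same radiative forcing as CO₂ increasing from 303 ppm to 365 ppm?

CO₂ forcing: 4.84 × ln(365/303) = 4.84 × 0.186165 = 0.90104 W/m².
Set 0.036(√M − √713) = 0.90104: √M = 0.90104/0.036 + √713 = 25.0289 + 26.7021 = 51.7310.
M = (51.7310)² = 2676.10 ppb.

M ≈ 2676 ppb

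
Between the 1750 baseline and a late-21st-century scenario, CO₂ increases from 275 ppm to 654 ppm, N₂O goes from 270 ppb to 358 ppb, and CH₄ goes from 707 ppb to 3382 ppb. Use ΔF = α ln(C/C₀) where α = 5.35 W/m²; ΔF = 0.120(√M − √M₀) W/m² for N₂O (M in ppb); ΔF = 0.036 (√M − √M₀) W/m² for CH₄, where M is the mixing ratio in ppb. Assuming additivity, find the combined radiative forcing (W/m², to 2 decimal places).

ΔF = 6.07 W/m²

CO₂: 5.35 × ln(654/275) = 5.35 × ln(2.37818) = 5.35 × 0.86634 = 4.6349 W/m².
N₂O: 0.120 × (√358 − √270) = 0.120 × (18.9209 − 16.4317) = 0.120 × 2.4892 = 0.2987 W/m².
CH₄: 0.036 × (√3382 − √707) = 0.036 × (58.1550 − 26.5895) = 0.036 × 31.5655 = 1.1364 W/m².
Total ΔF = 4.6349 + 0.2987 + 1.1364 = 6.0700 W/m².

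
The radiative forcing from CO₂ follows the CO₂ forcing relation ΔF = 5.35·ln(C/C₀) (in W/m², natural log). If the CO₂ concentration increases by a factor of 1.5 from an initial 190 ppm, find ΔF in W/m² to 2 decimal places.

ΔF = 5.35 × ln(1.5) = 5.35 × 0.40547 = 2.1693 W/m².

ΔF = 2.17 W/m²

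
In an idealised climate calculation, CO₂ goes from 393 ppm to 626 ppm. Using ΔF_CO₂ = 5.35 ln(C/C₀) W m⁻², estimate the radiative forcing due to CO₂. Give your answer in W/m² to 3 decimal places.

ΔF = 2.491 W/m²

CO₂ absorption bands are partially saturated, so forcing scales with the logarithm of the concentration ratio.
CO₂: 5.35 × ln(626/393) = 5.35 × ln(1.59288) = 5.35 × 0.46554 = 2.4906 W/m².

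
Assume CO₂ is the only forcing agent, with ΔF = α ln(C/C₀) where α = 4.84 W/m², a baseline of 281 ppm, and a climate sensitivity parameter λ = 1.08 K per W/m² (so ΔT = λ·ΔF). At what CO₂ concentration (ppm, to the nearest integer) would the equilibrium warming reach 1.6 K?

Required forcing: ΔF = ΔT/λ = 1.6/1.08 = 1.4815 W/m².
Then ln(C/281) = ΔF/4.84 = 1.4815/4.84 = 0.30610.
So C = 281 × e^0.30610 = 281 × 1.35812 = 381.63 ppm.

C ≈ 382 ppm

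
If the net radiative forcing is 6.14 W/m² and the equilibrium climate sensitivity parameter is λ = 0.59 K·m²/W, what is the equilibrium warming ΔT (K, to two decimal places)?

ΔT = 3.62 K

ΔT = λ ΔF = 0.59 × 6.14 = 3.6226 K.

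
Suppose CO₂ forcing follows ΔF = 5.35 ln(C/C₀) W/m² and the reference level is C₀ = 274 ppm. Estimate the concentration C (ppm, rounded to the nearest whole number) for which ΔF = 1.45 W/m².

C ≈ 359 ppm

Set 5.35 ln(C/274) = 1.45, so ln(C/274) = 1.45/5.35 = 0.27103.
Then C/274 = e^0.27103 = 1.31131, giving C = 274 × 1.31131 = 359.30 ppm.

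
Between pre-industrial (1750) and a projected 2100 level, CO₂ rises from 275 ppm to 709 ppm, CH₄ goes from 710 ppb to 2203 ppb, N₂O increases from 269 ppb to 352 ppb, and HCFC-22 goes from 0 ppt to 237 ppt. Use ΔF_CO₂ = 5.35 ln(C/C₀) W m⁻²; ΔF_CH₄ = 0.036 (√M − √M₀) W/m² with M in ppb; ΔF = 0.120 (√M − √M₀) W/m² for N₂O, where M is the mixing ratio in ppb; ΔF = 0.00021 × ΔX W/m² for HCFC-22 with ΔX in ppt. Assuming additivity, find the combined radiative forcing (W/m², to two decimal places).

CO₂: 5.35 × ln(709/275) = 5.35 × ln(2.57818) = 5.35 × 0.94708 = 5.0669 W/m².
CH₄: 0.036 × (√2203 − √710) = 0.036 × (46.9361 − 26.6458) = 0.036 × 20.2903 = 0.7305 W/m².
N₂O: 0.120 × (√352 − √269) = 0.120 × (18.7617 − 16.4012) = 0.120 × 2.3605 = 0.2833 W/m².
HCFC-22: ΔF = 0.00021 × (237 − 0) = 0.00021 × 237 = 0.0498 W/m².
Total ΔF = 5.0669 + 0.7305 + 0.2833 + 0.0498 = 6.1305 W/m².

ΔF = 6.13 W/m²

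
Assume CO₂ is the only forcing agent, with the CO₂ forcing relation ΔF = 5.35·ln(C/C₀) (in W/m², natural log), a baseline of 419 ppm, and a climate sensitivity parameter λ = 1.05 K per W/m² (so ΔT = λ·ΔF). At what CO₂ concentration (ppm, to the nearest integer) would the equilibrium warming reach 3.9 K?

C ≈ 839 ppm

Required forcing: ΔF = ΔT/λ = 3.9/1.05 = 3.7143 W/m².
Then ln(C/419) = ΔF/5.35 = 3.7143/5.35 = 0.69426.
So C = 419 × e^0.69426 = 419 × 2.00223 = 838.93 ppm.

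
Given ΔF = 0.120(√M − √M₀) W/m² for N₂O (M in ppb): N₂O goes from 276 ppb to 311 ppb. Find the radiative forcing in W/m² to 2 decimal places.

N₂O: 0.120 × (√311 − √276) = 0.120 × (17.6352 − 16.6132) = 0.120 × 1.0220 = 0.1226 W/m².

ΔF = 0.12 W/m²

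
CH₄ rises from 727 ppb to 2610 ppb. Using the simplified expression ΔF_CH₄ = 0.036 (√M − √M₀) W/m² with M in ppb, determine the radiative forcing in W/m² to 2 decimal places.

CH₄: 0.036 × (√2610 − √727) = 0.036 × (51.0882 − 26.9629) = 0.036 × 24.1253 = 0.8685 W/m².

ΔF = 0.87 W/m²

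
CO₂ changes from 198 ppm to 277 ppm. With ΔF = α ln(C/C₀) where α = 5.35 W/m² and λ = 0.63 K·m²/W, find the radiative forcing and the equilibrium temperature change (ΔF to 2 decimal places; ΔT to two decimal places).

CO₂: 5.35 × ln(277/198) = 5.35 × ln(1.39899) = 5.35 × 0.33575 = 1.7963 W/m².
ΔT = λ ΔF = 0.63 × 1.80 = 1.1340 K.

ΔF = 1.80 W/m²; ΔT = 1.13 K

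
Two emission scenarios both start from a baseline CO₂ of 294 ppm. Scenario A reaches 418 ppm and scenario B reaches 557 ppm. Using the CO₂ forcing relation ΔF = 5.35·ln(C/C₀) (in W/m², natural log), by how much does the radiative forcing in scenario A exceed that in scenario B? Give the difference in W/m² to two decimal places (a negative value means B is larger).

ΔF_A = 5.35 ln(418/294) = 5.35 × 0.35190 = 1.8827 W/m².
ΔF_B = 5.35 ln(557/294) = 5.35 × 0.63899 = 3.4186 W/m².
Difference: 1.8827 − 3.4186 = -1.5359 W/m².
(Equivalently, ΔF_A − ΔF_B = 5.35 ln(418/557) = 5.35 × -0.28708 = -1.5359 W/m².)

ΔF_A − ΔF_B = -1.54 W/m²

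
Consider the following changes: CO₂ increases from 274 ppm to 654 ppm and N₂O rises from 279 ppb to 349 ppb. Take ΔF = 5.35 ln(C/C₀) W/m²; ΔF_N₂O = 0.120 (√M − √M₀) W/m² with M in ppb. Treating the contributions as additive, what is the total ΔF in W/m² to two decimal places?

CO₂: 5.35 × ln(654/274) = 5.35 × ln(2.38686) = 5.35 × 0.86998 = 4.6544 W/m².
N₂O: 0.120 × (√349 − √279) = 0.120 × (18.6815 − 16.7033) = 0.120 × 1.9782 = 0.2374 W/m².
Total ΔF = 4.6544 + 0.2374 = 4.8918 W/m².

ΔF = 4.89 W/m²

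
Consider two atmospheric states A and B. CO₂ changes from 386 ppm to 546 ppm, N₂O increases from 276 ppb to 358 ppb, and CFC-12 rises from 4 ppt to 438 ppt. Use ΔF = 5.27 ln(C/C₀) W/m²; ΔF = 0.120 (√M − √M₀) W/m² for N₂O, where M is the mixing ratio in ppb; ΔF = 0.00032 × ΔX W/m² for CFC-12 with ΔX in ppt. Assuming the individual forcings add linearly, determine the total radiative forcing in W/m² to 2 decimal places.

ΔF = 2.24 W/m²

CO₂: 5.27 × ln(546/386) = 5.27 × ln(1.41451) = 5.27 × 0.34678 = 1.8275 W/m².
N₂O: 0.120 × (√358 − √276) = 0.120 × (18.9209 − 16.6132) = 0.120 × 2.3077 = 0.2769 W/m².
CFC-12: ΔF = 0.00032 × (438 − 4) = 0.00032 × 434 = 0.1389 W/m².
Total ΔF = 1.8275 + 0.2769 + 0.1389 = 2.2433 W/m².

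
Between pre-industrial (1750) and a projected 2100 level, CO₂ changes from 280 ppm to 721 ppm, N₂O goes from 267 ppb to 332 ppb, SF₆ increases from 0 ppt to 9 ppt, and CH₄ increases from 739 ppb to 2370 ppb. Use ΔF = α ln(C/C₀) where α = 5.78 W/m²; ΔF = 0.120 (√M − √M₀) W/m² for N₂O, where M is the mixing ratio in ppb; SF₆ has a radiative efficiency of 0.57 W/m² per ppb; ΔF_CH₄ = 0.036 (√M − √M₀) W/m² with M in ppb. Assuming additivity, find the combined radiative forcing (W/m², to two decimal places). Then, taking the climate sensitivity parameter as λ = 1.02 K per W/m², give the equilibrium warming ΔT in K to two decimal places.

CO₂: 5.78 × ln(721/280) = 5.78 × ln(2.57500) = 5.78 × 0.94585 = 5.4670 W/m².
N₂O: 0.120 × (√332 − √267) = 0.120 × (18.2209 − 16.3401) = 0.120 × 1.8808 = 0.2257 W/m².
SF₆: Δ = 9 − 0 = 9 ppt = 0.009 ppb; ΔF = 0.57 × 0.009 = 0.0051 W/m².
CH₄: 0.036 × (√2370 − √739) = 0.036 × (48.6826 − 27.1846) = 0.036 × 21.4980 = 0.7739 W/m².
Total ΔF = 5.4670 + 0.2257 + 0.0051 + 0.7739 = 6.4717 W/m².
ΔT = λ ΔF = 1.02 × 6.47 = 6.5994 K.

ΔF = 6.47 W/m²; ΔT = 6.60 K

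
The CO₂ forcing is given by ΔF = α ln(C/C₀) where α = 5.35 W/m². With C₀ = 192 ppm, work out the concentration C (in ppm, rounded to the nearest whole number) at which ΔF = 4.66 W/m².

Set 5.35 ln(C/192) = 4.66, so ln(C/192) = 4.66/5.35 = 0.87103.
Then C/192 = e^0.87103 = 2.38937, giving C = 192 × 2.38937 = 458.76 ppm.

C ≈ 459 ppm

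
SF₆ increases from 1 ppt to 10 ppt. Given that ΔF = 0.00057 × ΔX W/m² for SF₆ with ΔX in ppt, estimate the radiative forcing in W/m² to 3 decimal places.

ΔF = 0.005 W/m²

SF₆: ΔF = 0.00057 × (10 − 1) = 0.00057 × 9 = 0.0051 W/m².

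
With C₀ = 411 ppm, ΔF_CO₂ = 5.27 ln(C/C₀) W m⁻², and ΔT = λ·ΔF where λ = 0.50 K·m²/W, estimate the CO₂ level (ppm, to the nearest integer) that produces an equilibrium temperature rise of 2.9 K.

C ≈ 1235 ppm

Required forcing: ΔF = ΔT/λ = 2.9/0.50 = 5.8000 W/m².
Then ln(C/411) = ΔF/5.27 = 5.8000/5.27 = 1.10057.
So C = 411 × e^1.10057 = 411 × 3.00588 = 1235.42 ppm.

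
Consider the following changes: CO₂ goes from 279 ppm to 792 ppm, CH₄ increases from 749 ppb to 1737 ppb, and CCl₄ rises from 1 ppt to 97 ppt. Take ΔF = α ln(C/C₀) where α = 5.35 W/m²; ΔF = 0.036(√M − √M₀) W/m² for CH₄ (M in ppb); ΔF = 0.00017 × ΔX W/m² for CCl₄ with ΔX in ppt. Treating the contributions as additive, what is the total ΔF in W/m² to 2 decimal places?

CO₂: 5.35 × ln(792/279) = 5.35 × ln(2.83871) = 5.35 × 1.04335 = 5.5819 W/m².
CH₄: 0.036 × (√1737 − √749) = 0.036 × (41.6773 − 27.3679) = 0.036 × 14.3094 = 0.5151 W/m².
CCl₄: ΔF = 0.00017 × (97 − 1) = 0.00017 × 96 = 0.0163 W/m².
Total ΔF = 5.5819 + 0.5151 + 0.0163 = 6.1133 W/m².

ΔF = 6.11 W/m²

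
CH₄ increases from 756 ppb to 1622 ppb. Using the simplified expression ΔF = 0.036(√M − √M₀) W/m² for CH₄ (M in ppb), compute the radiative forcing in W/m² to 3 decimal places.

CH₄: 0.036 × (√1622 − √756) = 0.036 × (40.2741 − 27.4955) = 0.036 × 12.7786 = 0.4600 W/m².

ΔF = 0.460 W/m²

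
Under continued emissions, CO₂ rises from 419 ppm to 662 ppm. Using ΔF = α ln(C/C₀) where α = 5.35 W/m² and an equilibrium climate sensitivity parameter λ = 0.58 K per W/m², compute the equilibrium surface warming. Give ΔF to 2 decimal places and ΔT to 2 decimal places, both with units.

ΔF = 2.45 W/m²; ΔT = 1.42 K

CO₂: 5.35 × ln(662/419) = 5.35 × ln(1.57995) = 5.35 × 0.45739 = 2.4470 W/m².
ΔT = λ ΔF = 0.58 × 2.45 = 1.4210 K.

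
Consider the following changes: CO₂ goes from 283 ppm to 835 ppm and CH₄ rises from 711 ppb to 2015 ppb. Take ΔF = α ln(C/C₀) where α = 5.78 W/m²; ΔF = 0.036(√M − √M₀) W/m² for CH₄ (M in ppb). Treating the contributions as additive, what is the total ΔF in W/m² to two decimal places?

ΔF = 6.91 W/m²

CO₂: 5.78 × ln(835/283) = 5.78 × ln(2.95053) = 5.78 × 1.08198 = 6.2538 W/m².
CH₄: 0.036 × (√2015 − √711) = 0.036 × (44.8888 − 26.6646) = 0.036 × 18.2242 = 0.6561 W/m².
Total ΔF = 6.2538 + 0.6561 = 6.9099 W/m².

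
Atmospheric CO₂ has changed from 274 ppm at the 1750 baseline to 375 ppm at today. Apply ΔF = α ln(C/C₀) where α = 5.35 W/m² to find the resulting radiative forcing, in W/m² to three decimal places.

CO₂ absorption bands are partially saturated, so forcing scales with the logarithm of the concentration ratio.
CO₂: 5.35 × ln(375/274) = 5.35 × ln(1.36861) = 5.35 × 0.31380 = 1.6788 W/m².

ΔF = 1.679 W/m²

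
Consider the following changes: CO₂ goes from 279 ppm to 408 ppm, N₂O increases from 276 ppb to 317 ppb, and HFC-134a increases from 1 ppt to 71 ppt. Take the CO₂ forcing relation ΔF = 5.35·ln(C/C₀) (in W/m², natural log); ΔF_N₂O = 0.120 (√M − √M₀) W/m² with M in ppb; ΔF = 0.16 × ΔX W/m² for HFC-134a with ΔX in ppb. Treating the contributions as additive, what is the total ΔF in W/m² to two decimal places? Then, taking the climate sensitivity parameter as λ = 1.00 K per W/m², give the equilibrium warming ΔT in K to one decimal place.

CO₂: 5.35 × ln(408/279) = 5.35 × ln(1.46237) = 5.35 × 0.38006 = 2.0333 W/m².
N₂O: 0.120 × (√317 − √276) = 0.120 × (17.8045 − 16.6132) = 0.120 × 1.1913 = 0.1430 W/m².
HFC-134a: Δ = 71 − 1 = 70 ppt = 0.070 ppb; ΔF = 0.16 × 0.070 = 0.0112 W/m².
Total ΔF = 2.0333 + 0.1430 + 0.0112 = 2.1875 W/m².
ΔT = λ ΔF = 1.00 × 2.19 = 2.1900 K.

ΔF = 2.19 W/m²; ΔT = 2.2 K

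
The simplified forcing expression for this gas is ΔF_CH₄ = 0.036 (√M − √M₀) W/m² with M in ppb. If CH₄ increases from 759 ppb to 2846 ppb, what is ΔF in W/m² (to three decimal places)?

ΔF = 0.929 W/m²

CH₄: 0.036 × (√2846 − √759) = 0.036 × (53.3479 − 27.5500) = 0.036 × 25.7979 = 0.9287 W/m².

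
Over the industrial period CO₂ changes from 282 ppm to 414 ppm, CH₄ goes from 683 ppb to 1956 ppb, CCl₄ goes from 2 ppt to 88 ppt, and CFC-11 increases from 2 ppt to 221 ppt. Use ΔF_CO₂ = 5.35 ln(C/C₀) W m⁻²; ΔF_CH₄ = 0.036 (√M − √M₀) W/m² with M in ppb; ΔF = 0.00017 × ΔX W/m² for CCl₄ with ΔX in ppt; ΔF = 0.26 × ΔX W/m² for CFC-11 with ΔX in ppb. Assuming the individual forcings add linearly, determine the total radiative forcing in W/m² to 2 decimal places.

CO₂: 5.35 × ln(414/282) = 5.35 × ln(1.46809) = 5.35 × 0.38396 = 2.0542 W/m².
CH₄: 0.036 × (√1956 − √683) = 0.036 × (44.2267 − 26.1343) = 0.036 × 18.0924 = 0.6513 W/m².
CCl₄: ΔF = 0.00017 × (88 − 2) = 0.00017 × 86 = 0.0146 W/m².
CFC-11: Δ = 221 − 2 = 219 ppt = 0.219 ppb; ΔF = 0.26 × 0.219 = 0.0569 W/m².
Total ΔF = 2.0542 + 0.6513 + 0.0146 + 0.0569 = 2.7770 W/m².

ΔF = 2.78 W/m²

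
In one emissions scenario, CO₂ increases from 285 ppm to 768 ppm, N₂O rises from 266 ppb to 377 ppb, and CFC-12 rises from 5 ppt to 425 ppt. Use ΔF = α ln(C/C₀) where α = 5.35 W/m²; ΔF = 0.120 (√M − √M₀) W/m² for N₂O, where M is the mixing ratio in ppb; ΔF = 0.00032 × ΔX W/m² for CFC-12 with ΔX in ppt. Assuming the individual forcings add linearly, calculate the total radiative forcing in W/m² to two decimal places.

CO₂: 5.35 × ln(768/285) = 5.35 × ln(2.69474) = 5.35 × 0.99130 = 5.3035 W/m².
N₂O: 0.120 × (√377 − √266) = 0.120 × (19.4165 − 16.3095) = 0.120 × 3.1070 = 0.3728 W/m².
CFC-12: ΔF = 0.00032 × (425 − 5) = 0.00032 × 420 = 0.1344 W/m².
Total ΔF = 5.3035 + 0.3728 + 0.1344 = 5.8107 W/m².

ΔF = 5.81 W/m²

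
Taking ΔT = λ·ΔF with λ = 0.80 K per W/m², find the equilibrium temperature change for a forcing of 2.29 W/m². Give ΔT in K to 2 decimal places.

ΔT = λ ΔF = 0.80 × 2.29 = 1.8320 K.

ΔT = 1.83 K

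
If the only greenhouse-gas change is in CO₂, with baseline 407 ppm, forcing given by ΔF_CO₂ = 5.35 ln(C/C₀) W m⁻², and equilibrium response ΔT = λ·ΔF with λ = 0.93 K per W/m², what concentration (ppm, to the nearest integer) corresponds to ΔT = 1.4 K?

C ≈ 539 ppm

Required forcing: ΔF = ΔT/λ = 1.4/0.93 = 1.5054 W/m².
Then ln(C/407) = ΔF/5.35 = 1.5054/5.35 = 0.28138.
So C = 407 × e^0.28138 = 407 × 1.32496 = 539.26 ppm.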